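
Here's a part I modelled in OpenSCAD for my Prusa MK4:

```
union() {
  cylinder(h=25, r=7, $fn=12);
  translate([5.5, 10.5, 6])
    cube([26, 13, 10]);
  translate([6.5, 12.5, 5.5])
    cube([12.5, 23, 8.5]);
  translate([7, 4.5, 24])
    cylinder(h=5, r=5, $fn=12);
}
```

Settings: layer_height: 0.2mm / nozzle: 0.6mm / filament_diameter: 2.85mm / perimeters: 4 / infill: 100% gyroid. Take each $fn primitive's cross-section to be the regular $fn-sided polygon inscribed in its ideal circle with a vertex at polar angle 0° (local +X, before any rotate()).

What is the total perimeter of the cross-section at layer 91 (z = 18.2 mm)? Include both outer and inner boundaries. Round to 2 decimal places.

43.48 mm

At z = 18.2 mm: the r=7 cylinder gives a regular 12-gon of circumradius 7 (constant along its height) (perimeter = 2·12·7.000·sin(180°/12) = 43.48 mm); the cube at (5.5, 10.5) is absent (z outside [6, 16]); the cube at (6.5, 12.5) is absent (z outside [5.5, 14]); the cylinder at (7, 4.5) does not reach this height (z outside [24, 29]); Merging all regions: only the r=7 cylinder is present, so the union is just that shape — boundary = 43.48 mm. Overall, the cross-section is a single solid region. Total boundary length (outer) = 43.48 mm.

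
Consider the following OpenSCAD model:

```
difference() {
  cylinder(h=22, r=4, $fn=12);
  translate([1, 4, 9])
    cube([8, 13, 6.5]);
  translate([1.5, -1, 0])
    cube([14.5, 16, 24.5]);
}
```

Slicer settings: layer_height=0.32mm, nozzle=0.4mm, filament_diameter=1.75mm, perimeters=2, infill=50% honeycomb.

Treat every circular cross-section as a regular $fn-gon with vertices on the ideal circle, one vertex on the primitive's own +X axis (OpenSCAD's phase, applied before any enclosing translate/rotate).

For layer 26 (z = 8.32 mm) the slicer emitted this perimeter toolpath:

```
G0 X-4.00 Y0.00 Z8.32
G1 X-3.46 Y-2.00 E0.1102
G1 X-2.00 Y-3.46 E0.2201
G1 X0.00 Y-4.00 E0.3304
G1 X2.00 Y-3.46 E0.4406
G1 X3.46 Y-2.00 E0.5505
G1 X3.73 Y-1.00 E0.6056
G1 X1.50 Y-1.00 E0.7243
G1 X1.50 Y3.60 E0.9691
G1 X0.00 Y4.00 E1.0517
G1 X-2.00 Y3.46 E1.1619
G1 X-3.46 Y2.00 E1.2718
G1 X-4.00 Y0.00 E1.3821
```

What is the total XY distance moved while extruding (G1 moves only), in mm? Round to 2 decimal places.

25.97 mm

Sum the Euclidean lengths of each G1 segment: total = 25.97 mm.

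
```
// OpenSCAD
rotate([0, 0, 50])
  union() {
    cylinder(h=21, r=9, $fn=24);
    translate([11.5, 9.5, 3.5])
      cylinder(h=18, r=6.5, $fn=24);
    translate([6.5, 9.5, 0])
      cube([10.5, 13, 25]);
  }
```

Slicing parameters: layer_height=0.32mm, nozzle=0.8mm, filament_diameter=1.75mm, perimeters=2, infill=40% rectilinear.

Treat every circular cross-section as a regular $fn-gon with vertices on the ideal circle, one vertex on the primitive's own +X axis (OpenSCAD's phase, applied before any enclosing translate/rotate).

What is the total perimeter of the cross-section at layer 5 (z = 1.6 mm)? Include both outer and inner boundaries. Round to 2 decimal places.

At z = 1.6 mm: the r=9 cylinder contributes a regular 24-gon of circumradius 9 (perimeter = 2·24·9.000·sin(180°/24) = 56.39 mm); the cylinder at (11.5, 9.5) does not reach this height (z outside [3.5, 21.5]); the 10.5×13 cube at (6.5, 9.5) contributes its full rectangle (perimeter 47.00 mm); Merging all regions: the 2 present regions are separate (no shared area or edge), so areas and boundary lengths simply add and each stays a separate island — boundary = 103.39 mm; (rotated 50° about Z; rotation is an isometry so areas/perimeters/island counts are preserved). Overall, the cross-section has 2 separate islands. Total boundary length (outer) = 103.39 mm.

103.39 mm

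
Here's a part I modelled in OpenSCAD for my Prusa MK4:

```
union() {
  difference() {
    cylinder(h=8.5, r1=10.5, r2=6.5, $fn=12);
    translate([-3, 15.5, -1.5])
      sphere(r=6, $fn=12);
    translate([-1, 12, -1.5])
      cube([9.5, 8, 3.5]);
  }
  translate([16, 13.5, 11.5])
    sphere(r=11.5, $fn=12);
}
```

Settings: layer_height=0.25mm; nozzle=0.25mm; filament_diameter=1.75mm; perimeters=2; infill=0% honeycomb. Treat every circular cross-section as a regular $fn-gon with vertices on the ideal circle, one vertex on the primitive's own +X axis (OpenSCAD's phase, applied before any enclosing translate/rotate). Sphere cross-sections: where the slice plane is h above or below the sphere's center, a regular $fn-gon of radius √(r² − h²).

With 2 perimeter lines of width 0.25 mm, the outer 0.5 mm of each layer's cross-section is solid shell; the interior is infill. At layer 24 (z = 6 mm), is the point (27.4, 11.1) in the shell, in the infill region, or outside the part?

outside

At z = 6 mm: the cone (r1=10.5→r2=6.5) has section circumradius 7.676 here — a regular 12-gon; the sphere at (-3, 15.5) is absent (|z−center|=7.500 > r=6); the cube at (-1, 12) is not intersected at this z (z outside [-1.5, 2]); Taking the first minus the rest: none of the subtracted shapes is present at this height, so the cone is unchanged — 1 connected region; the r=11.5 sphere at (16, 13.5) slices to a regular 12-gon of circumradius 10.100 (√(r²−h²) with h=5.5 from center); Merging all regions: the 2 present regions are separate (no shared area or edge), so areas and boundary lengths simply add and each stays a separate island — 2 connected regions. Overall, the cross-section has 2 separate islands. The nearest boundary edge runs (26.10, 13.50)→(24.75, 8.45); distance from the point to it = 1.88 mm. The point is not inside any of the regions above, so it lies outside the cross-section (1.88 mm from the nearest boundary).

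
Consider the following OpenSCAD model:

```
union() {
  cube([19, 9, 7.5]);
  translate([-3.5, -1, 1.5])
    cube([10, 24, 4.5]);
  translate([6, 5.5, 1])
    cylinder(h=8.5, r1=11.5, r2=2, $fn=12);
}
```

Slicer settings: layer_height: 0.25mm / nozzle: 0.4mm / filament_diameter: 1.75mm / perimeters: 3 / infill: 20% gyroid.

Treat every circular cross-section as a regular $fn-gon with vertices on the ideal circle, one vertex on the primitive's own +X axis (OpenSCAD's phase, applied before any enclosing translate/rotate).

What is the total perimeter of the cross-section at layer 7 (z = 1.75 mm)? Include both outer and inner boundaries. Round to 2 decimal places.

At z = 1.75 mm: the cube (footprint 19×9) is included at this height (perimeter 56.00 mm); the cube at (-3.5, -1) (footprint 10×24) is included at this height (perimeter 68.00 mm); the cone at (6, 5.5): at t=0.088 of its height the radius interpolates to r₁+(r₂−r₁)t = 10.662, giving a regular 12-gon of that circumradius (perimeter = 2·12·10.662·sin(180°/12) = 66.23 mm); Combining (union): the regions partially overlap (shared area 296.16 mm²), so the edge portions inside another operand are dropped and the merged outline is re-measured after clipping — boundary = 91.52 mm. Overall, the cross-section is a single solid region. Total boundary length (outer) = 91.52 mm.

91.52 mm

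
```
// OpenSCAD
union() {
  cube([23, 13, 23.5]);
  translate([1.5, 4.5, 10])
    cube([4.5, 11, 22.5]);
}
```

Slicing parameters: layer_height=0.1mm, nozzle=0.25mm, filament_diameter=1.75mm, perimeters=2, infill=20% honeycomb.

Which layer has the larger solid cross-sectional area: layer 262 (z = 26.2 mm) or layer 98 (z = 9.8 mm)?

layer 98 (z = 9.8 mm)

Layer 262 (z = 26.2): the cube is absent (z outside [0, 23.5]); the cube at (1.5, 4.5) is present — its section is the full 4.5×11 rectangle (area 49.50 mm²); Combining (union): only the 4.5×11 cube at (1.5, 4.5) is present, so the union is just that shape — area = 49.50 mm². So its area = 49.50 mm². Layer 98 (z = 9.8): the cube is present — its section is the full 23×13 rectangle (area 299.00 mm²); the cube at (1.5, 4.5) is absent (z outside [10, 32.5]); Taking the union: only the 23×13 cube is present, so the union is just that shape — area = 299.00 mm². So its area = 299.00 mm². Layer 98 is larger (299.00 vs 49.50 mm²).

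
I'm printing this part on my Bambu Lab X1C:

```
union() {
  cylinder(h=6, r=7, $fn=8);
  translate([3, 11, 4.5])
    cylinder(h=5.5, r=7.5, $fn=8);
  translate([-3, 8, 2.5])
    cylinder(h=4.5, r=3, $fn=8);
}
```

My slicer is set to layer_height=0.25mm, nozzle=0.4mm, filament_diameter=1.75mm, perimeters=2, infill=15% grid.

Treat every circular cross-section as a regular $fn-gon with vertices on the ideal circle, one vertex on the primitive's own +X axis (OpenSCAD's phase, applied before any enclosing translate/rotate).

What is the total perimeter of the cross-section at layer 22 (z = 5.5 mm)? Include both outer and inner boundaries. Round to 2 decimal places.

72.14 mm

At z = 5.5 mm: the r=7 cylinder contributes a regular 8-gon of circumradius 7 (perimeter = 2·8·7.000·sin(180°/8) = 42.86 mm); the cylinder at (3, 11): section is a regular 8-gon, circumradius r=7.5 (perimeter = 2·8·7.500·sin(180°/8) = 45.92 mm); the r=3 cylinder at (-3, 8) contributes a regular 8-gon of circumradius 3 (perimeter = 2·8·3.000·sin(180°/8) = 18.37 mm); Merging all regions: the regions partially overlap (shared area 27.62 mm²), so the edge portions inside another operand are dropped and the merged outline is re-measured after clipping — boundary = 72.14 mm. Overall, the cross-section is a single solid region. Total boundary length (outer) = 72.14 mm.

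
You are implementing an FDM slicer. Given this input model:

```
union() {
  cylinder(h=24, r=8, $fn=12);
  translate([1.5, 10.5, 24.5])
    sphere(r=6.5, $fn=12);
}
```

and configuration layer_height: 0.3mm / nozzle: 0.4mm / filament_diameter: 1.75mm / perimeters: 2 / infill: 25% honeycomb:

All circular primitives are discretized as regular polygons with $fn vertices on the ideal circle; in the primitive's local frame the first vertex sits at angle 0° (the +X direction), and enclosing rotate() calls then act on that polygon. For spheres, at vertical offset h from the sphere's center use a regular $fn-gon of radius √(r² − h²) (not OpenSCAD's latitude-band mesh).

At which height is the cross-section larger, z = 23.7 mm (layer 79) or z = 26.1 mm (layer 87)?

Layer 79 (z = 23.7): the cylinder: section is a regular 12-gon, circumradius r=8 (area = (12/2)·8.000²·sin(360°/12) = 192.00 mm²); the sphere at (1.5, 10.5): section is a regular 12-gon, circumradius = √(r²−h²) = √(6.5²−0.8²) = 6.451 (area = (12/2)·6.451²·sin(360°/12) = 124.83 mm²); Taking the union: the regions partially overlap — summed areas 316.83 mm² minus the doubly-counted overlap 22.24 mm² gives 294.59 mm² — area = 294.59 mm². So its area = 294.59 mm². Layer 87 (z = 26.1): the cylinder is not intersected at this z (z outside [0, 24]); the r=6.5 sphere at (1.5, 10.5) contributes a regular 12-gon of circumradius √(6.5²−1.6²) = 6.300 (area = (12/2)·6.300²·sin(360°/12) = 119.07 mm²); Taking the union: only the r=6.5 sphere at (1.5, 10.5) is present, so the union is just that shape — area = 119.07 mm². So its area = 119.07 mm². Layer 79 is larger (294.59 vs 119.07 mm²).

layer 79 (z = 23.7 mm)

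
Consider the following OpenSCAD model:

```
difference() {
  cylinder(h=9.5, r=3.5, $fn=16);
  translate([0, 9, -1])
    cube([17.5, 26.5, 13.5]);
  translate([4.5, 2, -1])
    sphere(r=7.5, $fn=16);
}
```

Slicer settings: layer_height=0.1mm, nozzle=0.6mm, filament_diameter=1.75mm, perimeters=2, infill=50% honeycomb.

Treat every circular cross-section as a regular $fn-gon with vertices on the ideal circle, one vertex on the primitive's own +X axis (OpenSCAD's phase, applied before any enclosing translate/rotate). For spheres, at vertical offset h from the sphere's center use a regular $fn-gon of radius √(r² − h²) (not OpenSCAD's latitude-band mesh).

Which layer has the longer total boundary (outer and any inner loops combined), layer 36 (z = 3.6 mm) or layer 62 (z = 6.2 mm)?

Layer 36 (z = 3.6): the cylinder: section is a regular 16-gon, circumradius r=3.5 (perimeter = 2·16·3.500·sin(180°/16) = 21.85 mm); the cube at (0, 9) is present — its section is the full 17.5×26.5 rectangle (perimeter 88.00 mm); the r=7.5 sphere at (4.5, 2) slices to a regular 16-gon of circumradius 5.924 (√(r²−h²) with h=4.6 from center) (perimeter = 2·16·5.924·sin(180°/16) = 36.98 mm); Subtracting the remaining from the first: starting from the r=3.5 cylinder, the 17.5×26.5 cube at (0, 9) misses the remaining region (no effect); the r=7.5 sphere at (4.5, 2) partially overlaps it — only the 22.61 mm² overlap (of its 107.43 mm²) is removed, clipping the outline — boundary = 18.89 mm. So its perimeter = 18.89 mm. Layer 62 (z = 6.2): the r=3.5 cylinder gives a regular 16-gon of circumradius 3.5 (constant along its height) (perimeter = 2·16·3.500·sin(180°/16) = 21.85 mm); the cube at (0, 9) is present — its section is the full 17.5×26.5 rectangle (perimeter 88.00 mm); the r=7.5 sphere at (4.5, 2) slices to a regular 16-gon of circumradius 2.100 (√(r²−h²) with h=7.2 from center) (perimeter = 2·16·2.100·sin(180°/16) = 13.11 mm); Taking the first minus the rest: starting from the r=3.5 cylinder, the 17.5×26.5 cube at (0, 9) misses the remaining region (no effect); the r=7.5 sphere at (4.5, 2) partially overlaps it — only the 0.98 mm² overlap (of its 13.50 mm²) is removed, clipping the outline — boundary = 22.00 mm. So its perimeter = 22.00 mm. Layer 62 is larger (22.00 vs 18.89 mm).

layer 62 (z = 6.2 mm)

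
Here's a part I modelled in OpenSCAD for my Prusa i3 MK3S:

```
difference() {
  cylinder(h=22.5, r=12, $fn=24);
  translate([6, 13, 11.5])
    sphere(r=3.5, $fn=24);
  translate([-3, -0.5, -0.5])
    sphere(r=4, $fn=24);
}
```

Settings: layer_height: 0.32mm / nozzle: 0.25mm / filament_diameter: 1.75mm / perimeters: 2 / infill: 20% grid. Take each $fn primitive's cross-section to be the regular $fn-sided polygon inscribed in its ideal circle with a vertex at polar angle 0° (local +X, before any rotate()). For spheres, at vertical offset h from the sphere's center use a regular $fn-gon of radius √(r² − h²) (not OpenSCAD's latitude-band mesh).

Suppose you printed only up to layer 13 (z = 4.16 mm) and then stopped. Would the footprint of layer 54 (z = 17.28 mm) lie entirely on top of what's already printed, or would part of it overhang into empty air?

entirely on top

Compare the two slices. At z = 4.16: the r=12 cylinder contributes a regular 24-gon of circumradius 12 (area = (24/2)·12.000²·sin(360°/24) = 447.24 mm²); the sphere at (6, 13) is not intersected at this z (|z−center|=7.340 > r=3.5); the sphere at (-3, -0.5) does not reach this height (|z−center|=4.660 > r=4); After the difference (first − rest): none of the subtracted shapes is present at this height, so the r=12 cylinder is unchanged — area = 447.24 mm². At z = 17.28: the r=12 cylinder gives a regular 24-gon of circumradius 12 (constant along its height) (area = (24/2)·12.000²·sin(360°/24) = 447.24 mm²); the sphere at (6, 13) does not reach this height (|z−center|=5.780 > r=3.5); the sphere at (-3, -0.5) is not intersected at this z (|z−center|=17.780 > r=4); Taking the first minus the rest: none of the subtracted shapes is present at this height, so the r=12 cylinder is unchanged — area = 447.24 mm². Checking containment: the cross-section at z = 17.28 is a subset of the cross-section at z = 4.16.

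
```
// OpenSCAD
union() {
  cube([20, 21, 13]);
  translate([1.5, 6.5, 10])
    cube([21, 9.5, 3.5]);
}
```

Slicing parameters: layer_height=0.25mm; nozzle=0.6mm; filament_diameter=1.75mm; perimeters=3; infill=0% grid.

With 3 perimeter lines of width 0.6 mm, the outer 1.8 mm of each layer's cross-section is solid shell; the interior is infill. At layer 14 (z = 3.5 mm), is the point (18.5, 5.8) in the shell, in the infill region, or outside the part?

At z = 3.5 mm: the cube (footprint 20×21) is included at this height; the cube at (1.5, 6.5) is absent (z outside [10, 13.5]); Combining (union): only the 20×21 cube is present, so the union is just that shape — 1 connected region. Overall, the cross-section is a single solid region. The nearest boundary edge runs (20.00, 0.00)→(20.00, 21.00); distance from the point to it = 1.50 mm. The point is inside the cross-section, 1.50 mm from the nearest boundary — within the 1.8 mm shell band (3 × 0.6).

shell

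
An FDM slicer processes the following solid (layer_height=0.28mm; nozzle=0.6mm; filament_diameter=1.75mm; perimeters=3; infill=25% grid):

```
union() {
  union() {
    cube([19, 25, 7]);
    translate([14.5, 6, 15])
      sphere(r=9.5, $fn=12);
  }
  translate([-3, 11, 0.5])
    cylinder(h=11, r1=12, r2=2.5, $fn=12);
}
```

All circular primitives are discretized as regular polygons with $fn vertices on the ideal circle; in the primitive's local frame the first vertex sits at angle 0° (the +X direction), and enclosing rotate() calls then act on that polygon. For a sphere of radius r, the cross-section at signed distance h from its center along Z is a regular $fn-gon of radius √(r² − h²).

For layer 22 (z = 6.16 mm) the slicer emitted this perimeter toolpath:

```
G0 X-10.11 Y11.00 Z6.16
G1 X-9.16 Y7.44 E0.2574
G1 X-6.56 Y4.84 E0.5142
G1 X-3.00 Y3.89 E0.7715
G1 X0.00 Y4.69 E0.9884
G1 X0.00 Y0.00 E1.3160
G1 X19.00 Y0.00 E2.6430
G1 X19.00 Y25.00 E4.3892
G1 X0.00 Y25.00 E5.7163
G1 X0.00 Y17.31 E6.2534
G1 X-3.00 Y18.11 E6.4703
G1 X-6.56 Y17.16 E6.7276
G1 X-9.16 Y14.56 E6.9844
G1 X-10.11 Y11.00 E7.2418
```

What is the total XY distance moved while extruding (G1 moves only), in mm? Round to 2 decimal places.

103.68 mm

Sum the Euclidean lengths of each G1 segment: total = 103.68 mm.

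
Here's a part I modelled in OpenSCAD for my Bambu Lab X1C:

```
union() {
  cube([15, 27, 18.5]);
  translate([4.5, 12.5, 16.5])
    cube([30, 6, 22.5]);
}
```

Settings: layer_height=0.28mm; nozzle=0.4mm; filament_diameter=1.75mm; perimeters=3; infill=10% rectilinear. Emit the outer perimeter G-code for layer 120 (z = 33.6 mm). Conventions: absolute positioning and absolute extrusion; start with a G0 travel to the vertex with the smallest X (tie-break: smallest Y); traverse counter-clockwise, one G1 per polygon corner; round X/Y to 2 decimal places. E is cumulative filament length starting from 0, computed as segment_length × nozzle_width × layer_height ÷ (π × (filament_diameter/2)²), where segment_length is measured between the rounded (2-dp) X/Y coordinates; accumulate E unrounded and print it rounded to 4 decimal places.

G0 X4.50 Y12.50 Z33.60
G1 X34.50 Y12.50 E1.3969
G1 X34.50 Y18.50 E1.6763
G1 X4.50 Y18.50 E3.0732
G1 X4.50 Y12.50 E3.3526

At z = 33.6 mm: the cube does not reach this height (z outside [0, 18.5]); the cube at (4.5, 12.5) (footprint 30×6) is included at this height; Combining (union): only the 30×6 cube at (4.5, 12.5) is present, so the union is just that shape — 1 connected region. The outline is a single polygon with 4 vertices. Extrusion per mm of travel: 0.4 × 0.28 / (π × 0.875²) = 0.046564. Accumulating E over each segment gives final E = 3.3526.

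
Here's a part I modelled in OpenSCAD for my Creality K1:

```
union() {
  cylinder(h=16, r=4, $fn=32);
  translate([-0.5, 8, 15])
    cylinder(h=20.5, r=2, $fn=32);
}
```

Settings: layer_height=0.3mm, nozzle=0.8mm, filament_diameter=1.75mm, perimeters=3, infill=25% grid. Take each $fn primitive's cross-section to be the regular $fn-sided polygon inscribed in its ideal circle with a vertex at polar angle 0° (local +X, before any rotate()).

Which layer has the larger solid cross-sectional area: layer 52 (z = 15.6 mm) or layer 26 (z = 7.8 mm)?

Layer 52 (z = 15.6): the cylinder: section is a regular 32-gon, circumradius r=4 (area = (32/2)·4.000²·sin(360°/32) = 49.94 mm²); the r=2 cylinder at (-0.5, 8) contributes a regular 32-gon of circumradius 2 (area = (32/2)·2.000²·sin(360°/32) = 12.49 mm²); Combining (union): the 2 present regions are separate (no shared area or edge), so areas and boundary lengths simply add and each stays a separate island — area = 62.43 mm². So its area = 62.43 mm². Layer 26 (z = 7.8): the r=4 cylinder contributes a regular 32-gon of circumradius 4 (area = (32/2)·4.000²·sin(360°/32) = 49.94 mm²); the cylinder at (-0.5, 8) is absent (z outside [15, 35.5]); Merging all regions: only the r=4 cylinder is present, so the union is just that shape — area = 49.94 mm². So its area = 49.94 mm². Layer 52 is larger (62.43 vs 49.94 mm²).

layer 52 (z = 15.6 mm)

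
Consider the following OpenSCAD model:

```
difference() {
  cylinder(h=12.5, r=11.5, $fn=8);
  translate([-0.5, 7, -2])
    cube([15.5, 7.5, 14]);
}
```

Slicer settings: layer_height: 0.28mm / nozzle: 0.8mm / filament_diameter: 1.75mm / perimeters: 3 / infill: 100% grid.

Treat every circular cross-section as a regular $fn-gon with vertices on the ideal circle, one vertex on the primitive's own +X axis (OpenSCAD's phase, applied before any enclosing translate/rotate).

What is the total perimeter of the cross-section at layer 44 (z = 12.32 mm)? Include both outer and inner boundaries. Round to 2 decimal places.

At z = 12.32 mm: the cylinder: section is a regular 8-gon, circumradius r=11.5 (perimeter = 2·8·11.500·sin(180°/8) = 70.41 mm); the cube at (-0.5, 7) does not reach this height (z outside [-2, 12]); Subtracting the remaining from the first: none of the subtracted shapes is present at this height, so the r=11.5 cylinder is unchanged — boundary = 70.41 mm. Overall, the cross-section is a single solid region. Total boundary length (outer) = 70.41 mm.

70.41 mm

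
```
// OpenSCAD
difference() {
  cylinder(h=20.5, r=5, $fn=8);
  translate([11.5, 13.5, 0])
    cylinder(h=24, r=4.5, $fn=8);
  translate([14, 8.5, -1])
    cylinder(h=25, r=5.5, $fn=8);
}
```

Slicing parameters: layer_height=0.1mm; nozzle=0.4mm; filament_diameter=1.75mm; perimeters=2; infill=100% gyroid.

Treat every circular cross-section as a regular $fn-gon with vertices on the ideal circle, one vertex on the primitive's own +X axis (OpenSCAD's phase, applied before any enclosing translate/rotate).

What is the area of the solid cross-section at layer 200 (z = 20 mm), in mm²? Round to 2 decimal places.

At z = 20 mm: the r=5 cylinder contributes a regular 8-gon of circumradius 5 (area = (8/2)·5.000²·sin(360°/8) = 70.71 mm²); the cylinder at (11.5, 13.5): section is a regular 8-gon, circumradius r=4.5 (area = (8/2)·4.500²·sin(360°/8) = 57.28 mm²); the r=5.5 cylinder at (14, 8.5) contributes a regular 8-gon of circumradius 5.5 (area = (8/2)·5.500²·sin(360°/8) = 85.56 mm²); Taking the first minus the rest: starting from the r=5 cylinder (70.71 mm²), the r=4.5 cylinder at (11.5, 13.5) misses the remaining region (no effect); the r=5.5 cylinder at (14, 8.5) misses the remaining region (no effect) — area = 70.71 mm². Overall, the cross-section is a single solid region. Net area = 70.71 mm².

70.71 mm²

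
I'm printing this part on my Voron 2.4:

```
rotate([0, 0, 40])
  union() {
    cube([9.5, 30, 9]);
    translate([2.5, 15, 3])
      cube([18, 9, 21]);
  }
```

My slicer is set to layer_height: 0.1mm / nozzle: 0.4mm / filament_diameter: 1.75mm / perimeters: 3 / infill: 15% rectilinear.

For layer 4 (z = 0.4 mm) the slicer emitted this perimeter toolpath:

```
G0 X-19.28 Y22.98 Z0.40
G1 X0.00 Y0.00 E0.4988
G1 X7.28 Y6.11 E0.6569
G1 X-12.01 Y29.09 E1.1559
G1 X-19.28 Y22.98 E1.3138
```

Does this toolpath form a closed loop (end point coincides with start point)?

yes

Start point (G0): (-19.28, 22.98). End point (last G1): the path returns to the start — closed.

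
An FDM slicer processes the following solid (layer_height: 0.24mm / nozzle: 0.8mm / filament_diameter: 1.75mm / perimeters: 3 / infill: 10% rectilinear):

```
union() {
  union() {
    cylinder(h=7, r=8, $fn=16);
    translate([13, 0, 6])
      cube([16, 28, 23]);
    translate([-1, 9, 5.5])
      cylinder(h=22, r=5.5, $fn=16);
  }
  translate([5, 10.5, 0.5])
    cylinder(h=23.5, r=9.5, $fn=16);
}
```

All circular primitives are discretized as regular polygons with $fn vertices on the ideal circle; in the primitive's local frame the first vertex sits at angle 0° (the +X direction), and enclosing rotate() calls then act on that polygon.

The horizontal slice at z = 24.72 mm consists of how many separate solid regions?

2

At z = 24.72 mm: the cylinder is not intersected at this z (z outside [0, 7]); the cube at (13, 0) (footprint 16×28) is included at this height; the r=5.5 cylinder at (-1, 9) gives a regular 16-gon of circumradius 5.5 (constant along its height); Taking the union: the 2 present regions are separate (no shared area or edge), so areas and boundary lengths simply add and each stays a separate island — 2 connected regions; the cylinder at (5, 10.5) is absent (z outside [0.5, 24]); Combining (union): only the result so far is present, so the union is just that shape — 2 connected regions. The result has 2 disconnected regions.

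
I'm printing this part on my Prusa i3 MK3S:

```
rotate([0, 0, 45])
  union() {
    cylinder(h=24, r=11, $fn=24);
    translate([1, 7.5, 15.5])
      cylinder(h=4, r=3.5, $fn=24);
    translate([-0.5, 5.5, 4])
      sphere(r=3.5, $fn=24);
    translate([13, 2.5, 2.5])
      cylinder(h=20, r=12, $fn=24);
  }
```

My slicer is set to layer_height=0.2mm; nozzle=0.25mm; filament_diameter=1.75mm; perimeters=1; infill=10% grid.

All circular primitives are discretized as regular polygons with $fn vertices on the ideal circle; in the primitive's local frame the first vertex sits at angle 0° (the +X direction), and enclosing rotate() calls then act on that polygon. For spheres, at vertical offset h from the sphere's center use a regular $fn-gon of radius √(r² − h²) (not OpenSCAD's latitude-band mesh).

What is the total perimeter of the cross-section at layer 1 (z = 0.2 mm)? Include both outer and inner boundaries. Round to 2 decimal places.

At z = 0.2 mm: the r=11 cylinder gives a regular 24-gon of circumradius 11 (constant along its height) (perimeter = 2·24·11.000·sin(180°/24) = 68.92 mm); the cylinder at (1, 7.5) is absent (z outside [15.5, 19.5]); the sphere at (-0.5, 5.5) is not intersected at this z (|z−center|=3.800 > r=3.5); the cylinder at (13, 2.5) is absent (z outside [2.5, 22.5]); Taking the union: only the r=11 cylinder is present, so the union is just that shape — boundary = 68.92 mm; (rotated 45° about Z; rotation is an isometry so areas/perimeters/island counts are preserved). Overall, the cross-section is a single solid region. Total boundary length (outer) = 68.92 mm.

68.92 mm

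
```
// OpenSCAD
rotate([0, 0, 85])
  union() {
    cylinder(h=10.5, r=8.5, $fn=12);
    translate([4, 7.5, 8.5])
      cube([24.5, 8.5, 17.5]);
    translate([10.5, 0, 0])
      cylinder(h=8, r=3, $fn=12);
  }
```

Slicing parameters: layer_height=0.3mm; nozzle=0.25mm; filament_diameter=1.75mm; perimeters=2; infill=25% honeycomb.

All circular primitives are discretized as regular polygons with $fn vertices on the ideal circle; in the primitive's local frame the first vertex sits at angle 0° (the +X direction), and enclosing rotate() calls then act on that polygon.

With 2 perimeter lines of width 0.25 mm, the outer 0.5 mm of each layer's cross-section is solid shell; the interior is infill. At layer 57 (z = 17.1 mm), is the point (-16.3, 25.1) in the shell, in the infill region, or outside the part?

outside

At z = 17.1 mm: the cylinder is absent (z outside [0, 10.5]); the cube at (4, 7.5) (footprint 24.5×8.5) is included at this height; the cylinder at (10.5, 0) is not intersected at this z (z outside [0, 8]); Merging all regions: only the 24.5×8.5 cube at (4, 7.5) is present, so the union is just that shape — 1 connected region; (whole slice rotated 85° about Z — lengths, areas and connectivity unchanged). Overall, the cross-section is a single solid region. Undo the 85° rotation: the query point maps to (23.584, 18.426) in the un-rotated model frame. The nearest boundary edge runs (28.50, 16.00)→(4.00, 16.00); distance from the point to it = 2.43 mm. The point is not inside any of the regions above, so it lies outside the cross-section (2.43 mm from the nearest boundary).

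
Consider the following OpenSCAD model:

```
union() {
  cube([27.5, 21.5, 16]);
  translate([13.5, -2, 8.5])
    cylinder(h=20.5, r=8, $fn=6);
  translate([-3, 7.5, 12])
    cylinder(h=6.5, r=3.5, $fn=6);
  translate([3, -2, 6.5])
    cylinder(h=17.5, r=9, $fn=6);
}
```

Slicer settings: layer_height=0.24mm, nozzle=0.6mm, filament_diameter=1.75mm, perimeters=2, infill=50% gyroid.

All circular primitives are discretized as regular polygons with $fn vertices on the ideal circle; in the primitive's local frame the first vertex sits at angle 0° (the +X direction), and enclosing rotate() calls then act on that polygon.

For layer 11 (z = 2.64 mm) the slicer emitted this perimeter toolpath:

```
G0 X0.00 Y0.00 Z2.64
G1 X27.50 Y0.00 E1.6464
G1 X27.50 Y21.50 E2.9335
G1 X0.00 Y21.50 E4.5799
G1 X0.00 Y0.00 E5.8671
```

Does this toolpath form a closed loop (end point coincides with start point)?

yes

Start point (G0): (0.00, 0.00). End point (last G1): the path returns to the start — closed.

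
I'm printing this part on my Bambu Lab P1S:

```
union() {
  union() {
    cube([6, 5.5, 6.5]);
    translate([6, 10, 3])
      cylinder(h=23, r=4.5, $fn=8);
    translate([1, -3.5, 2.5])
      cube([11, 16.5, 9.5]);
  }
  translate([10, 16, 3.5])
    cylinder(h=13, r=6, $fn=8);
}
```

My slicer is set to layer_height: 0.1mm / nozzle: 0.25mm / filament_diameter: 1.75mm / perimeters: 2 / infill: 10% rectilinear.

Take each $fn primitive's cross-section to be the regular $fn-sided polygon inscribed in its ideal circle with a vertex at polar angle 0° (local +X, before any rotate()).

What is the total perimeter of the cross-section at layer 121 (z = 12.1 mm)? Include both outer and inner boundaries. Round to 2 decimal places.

At z = 12.1 mm: the cube does not reach this height (z outside [0, 6.5]); the cylinder at (6, 10): section is a regular 8-gon, circumradius r=4.5 (perimeter = 2·8·4.500·sin(180°/8) = 27.55 mm); the cube at (1, -3.5) is absent (z outside [2.5, 12]); Taking the union: only the r=4.5 cylinder at (6, 10) is present, so the union is just that shape — boundary = 27.55 mm; the r=6 cylinder at (10, 16) gives a regular 8-gon of circumradius 6 (constant along its height) (perimeter = 2·8·6.000·sin(180°/8) = 36.74 mm); Merging all regions: the regions partially overlap (shared area 12.86 mm²), so the edge portions inside another operand are dropped and the merged outline is re-measured after clipping — boundary = 48.82 mm. Overall, the cross-section is a single solid region. Total boundary length (outer) = 48.82 mm.

48.82 mm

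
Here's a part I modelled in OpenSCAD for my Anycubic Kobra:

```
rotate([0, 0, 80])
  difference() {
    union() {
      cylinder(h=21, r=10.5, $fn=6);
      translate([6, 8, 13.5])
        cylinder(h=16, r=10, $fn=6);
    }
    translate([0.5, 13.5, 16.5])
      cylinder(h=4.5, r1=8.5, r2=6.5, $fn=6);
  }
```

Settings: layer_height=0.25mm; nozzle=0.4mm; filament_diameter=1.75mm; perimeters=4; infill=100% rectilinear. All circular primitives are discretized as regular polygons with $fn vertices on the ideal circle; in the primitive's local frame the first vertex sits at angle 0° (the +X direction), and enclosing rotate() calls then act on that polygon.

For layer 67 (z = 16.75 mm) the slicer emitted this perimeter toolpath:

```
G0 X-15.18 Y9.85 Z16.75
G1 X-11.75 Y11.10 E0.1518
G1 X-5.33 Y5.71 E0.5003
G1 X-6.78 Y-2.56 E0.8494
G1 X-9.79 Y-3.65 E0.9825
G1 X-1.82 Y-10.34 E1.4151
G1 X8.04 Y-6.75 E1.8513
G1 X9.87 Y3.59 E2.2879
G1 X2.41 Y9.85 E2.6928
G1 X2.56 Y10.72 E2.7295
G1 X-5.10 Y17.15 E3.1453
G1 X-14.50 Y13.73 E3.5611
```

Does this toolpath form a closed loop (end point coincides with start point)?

Start point (G0): (-15.18, 9.85). End point (last G1): the path does not return to the start — open.

no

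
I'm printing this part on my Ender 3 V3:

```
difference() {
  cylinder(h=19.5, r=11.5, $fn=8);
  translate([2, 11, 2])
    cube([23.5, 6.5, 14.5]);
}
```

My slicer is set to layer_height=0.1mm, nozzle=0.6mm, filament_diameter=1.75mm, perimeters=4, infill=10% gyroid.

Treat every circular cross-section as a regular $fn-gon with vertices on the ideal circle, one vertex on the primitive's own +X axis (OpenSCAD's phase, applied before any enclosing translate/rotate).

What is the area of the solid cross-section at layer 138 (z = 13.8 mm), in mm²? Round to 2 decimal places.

At z = 13.8 mm: the r=11.5 cylinder contributes a regular 8-gon of circumradius 11.5 (area = (8/2)·11.500²·sin(360°/8) = 374.06 mm²); the 23.5×6.5 cube at (2, 11) contributes its full rectangle (area 152.75 mm²); Subtracting the remaining from the first: starting from the r=11.5 cylinder (374.06 mm²), the 23.5×6.5 cube at (2, 11) misses the remaining region (no effect) — area = 374.06 mm². Overall, the cross-section is a single solid region. Net area = 374.06 mm².

374.06 mm²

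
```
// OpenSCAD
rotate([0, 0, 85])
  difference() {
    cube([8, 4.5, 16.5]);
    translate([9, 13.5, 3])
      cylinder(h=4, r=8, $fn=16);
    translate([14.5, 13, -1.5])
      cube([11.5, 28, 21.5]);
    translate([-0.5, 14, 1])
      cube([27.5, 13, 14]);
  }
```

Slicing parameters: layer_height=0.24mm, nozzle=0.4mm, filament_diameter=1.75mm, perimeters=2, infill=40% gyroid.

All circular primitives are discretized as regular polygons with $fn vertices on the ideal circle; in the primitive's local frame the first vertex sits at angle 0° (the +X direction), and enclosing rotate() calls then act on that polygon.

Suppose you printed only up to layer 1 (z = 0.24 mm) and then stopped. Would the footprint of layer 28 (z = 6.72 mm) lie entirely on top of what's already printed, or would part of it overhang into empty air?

entirely on top

Compare the two slices. At z = 0.24: the 8×4.5 cube contributes its full rectangle (area 36.00 mm²); the cylinder at (9, 13.5) does not reach this height (z outside [3, 7]); the cube at (14.5, 13) (footprint 11.5×28) is included at this height (area 322.00 mm²); the cube at (-0.5, 14) is absent (z outside [1, 15]); Taking the first minus the rest: starting from the 8×4.5 cube (36.00 mm²), the 11.5×28 cube at (14.5, 13) misses the remaining region (no effect) — area = 36.00 mm²; (whole slice rotated 85° about Z — lengths, areas and connectivity unchanged). At z = 6.72: the cube is present — its section is the full 8×4.5 rectangle (area 36.00 mm²); the cylinder at (9, 13.5): section is a regular 16-gon, circumradius r=8 (area = (16/2)·8.000²·sin(360°/16) = 195.93 mm²); the cube at (14.5, 13) is present — its section is the full 11.5×28 rectangle (area 322.00 mm²); the cube at (-0.5, 14) (footprint 27.5×13) is included at this height (area 357.50 mm²); Taking the first minus the rest: starting from the 8×4.5 cube (36.00 mm²), the r=8 cylinder at (9, 13.5) misses the remaining region (no effect); the 11.5×28 cube at (14.5, 13) misses the remaining region (no effect); the 27.5×13 cube at (-0.5, 14) misses the remaining region (no effect) — area = 36.00 mm²; (rotated 85° about Z; rotation is an isometry so areas/perimeters/island counts are preserved). Checking containment: the cross-section at z = 6.72 is a subset of the cross-section at z = 0.24.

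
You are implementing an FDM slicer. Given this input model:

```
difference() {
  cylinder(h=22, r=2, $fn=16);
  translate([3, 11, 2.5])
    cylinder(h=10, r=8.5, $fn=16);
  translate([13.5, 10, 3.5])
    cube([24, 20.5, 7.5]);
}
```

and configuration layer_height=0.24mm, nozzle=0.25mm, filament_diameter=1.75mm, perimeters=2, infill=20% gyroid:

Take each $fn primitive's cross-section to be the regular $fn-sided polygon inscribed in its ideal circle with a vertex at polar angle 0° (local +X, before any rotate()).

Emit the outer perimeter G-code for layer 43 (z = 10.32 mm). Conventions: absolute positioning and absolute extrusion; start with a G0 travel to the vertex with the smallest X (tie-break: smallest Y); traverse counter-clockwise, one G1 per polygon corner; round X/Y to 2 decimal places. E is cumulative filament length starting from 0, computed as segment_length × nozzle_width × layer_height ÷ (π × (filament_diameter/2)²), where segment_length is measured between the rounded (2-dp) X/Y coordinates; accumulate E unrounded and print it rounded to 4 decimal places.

At z = 10.32 mm: the r=2 cylinder contributes a regular 16-gon of circumradius 2; the cylinder at (3, 11): section is a regular 16-gon, circumradius r=8.5; the 24×20.5 cube at (13.5, 10) contributes its full rectangle; After the difference (first − rest): starting from the r=2 cylinder, the r=8.5 cylinder at (3, 11) misses the remaining region (no effect); the 24×20.5 cube at (13.5, 10) misses the remaining region (no effect) — 1 connected region. The outline is a single polygon with 16 vertices. Extrusion per mm of travel: 0.25 × 0.24 / (π × 0.875²) = 0.024945. Accumulating E over each segment gives final E = 0.3115.

G0 X-2.00 Y0.00 Z10.32
G1 X-1.85 Y-0.77 E0.0196
G1 X-1.41 Y-1.41 E0.0389
G1 X-0.77 Y-1.85 E0.0583
G1 X0.00 Y-2.00 E0.0779
G1 X0.77 Y-1.85 E0.0975
G1 X1.41 Y-1.41 E0.1168
G1 X1.85 Y-0.77 E0.1362
G1 X2.00 Y0.00 E0.1558
G1 X1.85 Y0.77 E0.1753
G1 X1.41 Y1.41 E0.1947
G1 X0.77 Y1.85 E0.2141
G1 X0.00 Y2.00 E0.2337
G1 X-0.77 Y1.85 E0.2532
G1 X-1.41 Y1.41 E0.2726
G1 X-1.85 Y0.77 E0.2920
G1 X-2.00 Y0.00 E0.3115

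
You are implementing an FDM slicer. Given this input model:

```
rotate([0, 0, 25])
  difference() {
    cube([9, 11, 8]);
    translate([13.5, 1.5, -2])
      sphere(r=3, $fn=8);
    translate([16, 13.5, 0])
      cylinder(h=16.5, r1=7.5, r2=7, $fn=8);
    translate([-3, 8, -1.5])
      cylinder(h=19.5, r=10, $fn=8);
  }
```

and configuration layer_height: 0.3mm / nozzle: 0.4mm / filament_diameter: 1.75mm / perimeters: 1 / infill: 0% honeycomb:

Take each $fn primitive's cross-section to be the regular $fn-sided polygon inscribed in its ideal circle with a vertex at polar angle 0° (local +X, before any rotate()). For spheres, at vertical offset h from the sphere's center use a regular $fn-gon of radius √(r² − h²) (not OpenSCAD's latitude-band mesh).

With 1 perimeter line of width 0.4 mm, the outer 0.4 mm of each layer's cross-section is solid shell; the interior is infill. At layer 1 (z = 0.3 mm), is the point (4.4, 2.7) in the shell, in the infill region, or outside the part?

At z = 0.3 mm: the cube is present — its section is the full 9×11 rectangle; the sphere at (13.5, 1.5): section is a regular 8-gon, circumradius = √(r²−h²) = √(3²−2.3²) = 1.926; the cone at (16, 13.5) contributes a regular 8-gon of circumradius 7.491 (interpolated between r1=7.5 and r2=7 at t=0.018); the r=10 cylinder at (-3, 8) contributes a regular 8-gon of circumradius 10; Subtracting the remaining from the first: starting from the 9×11 cube, the r=3 sphere at (13.5, 1.5) misses the remaining region (no effect); the cone at (16, 13.5) misses the remaining region (no effect); the r=10 cylinder at (-3, 8) partially overlaps it — only the 61.02 mm² overlap (of its 282.84 mm²) is removed, clipping the outline — 1 connected region; (whole slice rotated 25° about Z — lengths, areas and connectivity unchanged). Overall, the cross-section is a single solid region. Undo the 25° rotation: the query point maps to (5.129, 0.588) in the un-rotated model frame. The nearest boundary edge runs (9.00, 0.00)→(1.83, 0.00); distance from the point to it = 0.59 mm. The point is inside the cross-section and 0.59 mm from the nearest boundary — more than the 0.4 mm shell width (1 × 0.4), so it's in the infill interior.

infill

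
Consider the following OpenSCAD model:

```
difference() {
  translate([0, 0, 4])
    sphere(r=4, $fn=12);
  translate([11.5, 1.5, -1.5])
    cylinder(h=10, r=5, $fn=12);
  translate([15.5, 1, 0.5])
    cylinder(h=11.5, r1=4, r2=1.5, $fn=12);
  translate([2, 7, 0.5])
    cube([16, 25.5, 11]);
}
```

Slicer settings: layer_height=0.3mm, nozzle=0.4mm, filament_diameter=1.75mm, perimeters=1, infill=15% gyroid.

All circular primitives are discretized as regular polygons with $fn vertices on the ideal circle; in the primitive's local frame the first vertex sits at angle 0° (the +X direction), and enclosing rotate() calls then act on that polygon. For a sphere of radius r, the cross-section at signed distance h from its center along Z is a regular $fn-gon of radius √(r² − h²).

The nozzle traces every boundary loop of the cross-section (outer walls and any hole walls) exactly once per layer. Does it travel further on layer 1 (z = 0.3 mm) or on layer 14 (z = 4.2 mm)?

layer 14 (z = 4.2 mm)

Layer 1 (z = 0.3): the sphere: section is a regular 12-gon, circumradius = √(r²−h²) = √(4²−3.7²) = 1.520 (perimeter = 2·12·1.520·sin(180°/12) = 9.44 mm); the r=5 cylinder at (11.5, 1.5) gives a regular 12-gon of circumradius 5 (constant along its height) (perimeter = 2·12·5.000·sin(180°/12) = 31.06 mm); the cone at (15.5, 1) is absent (z outside [0.5, 12]); the cube at (2, 7) is absent (z outside [0.5, 11.5]); After the difference (first − rest): starting from the r=4 sphere, the r=5 cylinder at (11.5, 1.5) misses the remaining region (no effect) — boundary = 9.44 mm. So its perimeter = 9.44 mm. Layer 14 (z = 4.2): the sphere: section is a regular 12-gon, circumradius = √(r²−h²) = √(4²−0.2²) = 3.995 (perimeter = 2·12·3.995·sin(180°/12) = 24.82 mm); the r=5 cylinder at (11.5, 1.5) contributes a regular 12-gon of circumradius 5 (perimeter = 2·12·5.000·sin(180°/12) = 31.06 mm); the cone at (15.5, 1) (r1=4→r2=1.5) has section circumradius 3.196 here — a regular 12-gon (perimeter = 2·12·3.196·sin(180°/12) = 19.85 mm); the cube at (2, 7) (footprint 16×25.5) is included at this height (perimeter 83.00 mm); After the difference (first − rest): starting from the r=4 sphere, the r=5 cylinder at (11.5, 1.5) misses the remaining region (no effect); the cone at (15.5, 1) misses the remaining region (no effect); the 16×25.5 cube at (2, 7) misses the remaining region (no effect) — boundary = 24.82 mm. So its perimeter = 24.82 mm. Layer 14 is larger (24.82 vs 9.44 mm).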